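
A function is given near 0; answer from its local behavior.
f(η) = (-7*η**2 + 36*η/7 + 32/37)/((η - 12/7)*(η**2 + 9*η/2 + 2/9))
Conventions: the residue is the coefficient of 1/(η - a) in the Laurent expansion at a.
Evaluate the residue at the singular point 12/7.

The residue is -44424/44363.

At the order-1 pole 12/7 set g(η) = (η - (12/7))*f(η) = (-7*η**2 + 36*η/7 + 32/37)/(η**2 + 9*η/2 + 2/9).
Simple pole: residue = g(a) at a = 12/7, which is -44424/44363.


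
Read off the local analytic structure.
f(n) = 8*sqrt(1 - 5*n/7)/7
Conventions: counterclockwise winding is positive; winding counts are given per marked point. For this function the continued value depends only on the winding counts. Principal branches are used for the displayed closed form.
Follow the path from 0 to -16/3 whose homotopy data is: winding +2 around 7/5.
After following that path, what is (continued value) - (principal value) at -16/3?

The rational part is single-valued and drops out of the difference; each branch term changes only by its own monodromy.
(8/7)*sqrt(1 - n/(7/5)): winding +2 is even, the square root returns to the same sheet, contribution 0.
Summing the contributions at n = -16/3 gives 0.

Continued minus principal equals 0.


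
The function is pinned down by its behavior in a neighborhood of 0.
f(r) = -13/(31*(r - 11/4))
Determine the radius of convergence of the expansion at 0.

Denominator factor (r - 11/4): pole of order 1 at 11/4, modulus 11/4.
The radius of convergence is the smallest modulus among the singular points: 11/4.

The radius of convergence is 11/4.


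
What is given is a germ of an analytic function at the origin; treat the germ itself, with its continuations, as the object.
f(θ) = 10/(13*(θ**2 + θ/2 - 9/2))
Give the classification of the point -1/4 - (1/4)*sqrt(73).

The denominator factor θ**2 + θ/2 - 9/2 vanishes at -1/4 - (1/4)*sqrt(73) and appears to the power 1; the numerator there equals 10/13, nonzero, and no other factor vanishes.
Hence a pole whose order is the multiplicity, 1.

The point is a pole of order 1.


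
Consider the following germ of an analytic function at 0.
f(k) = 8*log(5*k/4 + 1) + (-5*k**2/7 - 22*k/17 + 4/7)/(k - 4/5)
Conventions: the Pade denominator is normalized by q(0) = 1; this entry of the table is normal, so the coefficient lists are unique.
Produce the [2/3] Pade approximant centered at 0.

Taylor coefficients needed (expand at 0): a_0 = -5/7, a_1 = 5105/476, a_2 = -8475/1904, a_3 = 170375/22848, a_4 = -63125/30464, a_5 = 1023125/121856.
Write the denominator as Q(k) = 1 + q1*k + q2*k^2 + q3*k^3. Requiring Q*f - P = O(k^6) with deg P <= 2 kills the coefficients of k^3..k^5 in Q*f:
  k^3: a_3 + q1*a_2 + q2*a_1 + q3*a_0 = 0, i.e. 170375/22848 + (-8475/1904)*q1 + (5105/476)*q2 + (-5/7)*q3 = 0.
  k^4: a_4 + q1*a_3 + q2*a_2 + q3*a_1 = 0, i.e. -63125/30464 + (170375/22848)*q1 + (-8475/1904)*q2 + (5105/476)*q3 = 0.
  k^5: a_5 + q1*a_4 + q2*a_3 + q3*a_2 = 0, i.e. 1023125/121856 + (-63125/30464)*q1 + (170375/22848)*q2 + (-8475/1904)*q3 = 0.
Solving this linear system: q1 = -94144271/82390636, q2 = -374097045/329562544, q3 = 120171625/232632384.
The numerator is Q*f truncated at degree 2: P0 = a_0 = -5/7; P1 = a_1 + q1*a_0 = 475434085/41195318; P2 = a_2 + q1*a_1 + q2*a_0 = -623373414655/39217942736.

The Pade approximant has numerator coefficients [-5/7, 475434085/41195318, -623373414655/39217942736]; denominator coefficients [1, -94144271/82390636, -374097045/329562544, 120171625/232632384].


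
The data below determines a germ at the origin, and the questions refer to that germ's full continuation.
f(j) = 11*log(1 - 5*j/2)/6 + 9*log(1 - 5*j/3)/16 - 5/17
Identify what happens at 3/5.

The point is a logarithmic branch point.

The term (9/16)*log(1 - j/(3/5)) has argument 1 - 3/5/(3/5) = 0 at 3/5: a logarithmic (infinitely-sheeted) branch point; the remaining terms are analytic or single-valued there.


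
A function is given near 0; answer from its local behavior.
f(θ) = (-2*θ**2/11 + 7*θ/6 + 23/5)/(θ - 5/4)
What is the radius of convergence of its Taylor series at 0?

Denominator factor (θ - 5/4): pole of order 1 at 5/4, modulus 5/4.
The radius of convergence is the smallest modulus among the singular points: 5/4.

The radius of convergence is 5/4.


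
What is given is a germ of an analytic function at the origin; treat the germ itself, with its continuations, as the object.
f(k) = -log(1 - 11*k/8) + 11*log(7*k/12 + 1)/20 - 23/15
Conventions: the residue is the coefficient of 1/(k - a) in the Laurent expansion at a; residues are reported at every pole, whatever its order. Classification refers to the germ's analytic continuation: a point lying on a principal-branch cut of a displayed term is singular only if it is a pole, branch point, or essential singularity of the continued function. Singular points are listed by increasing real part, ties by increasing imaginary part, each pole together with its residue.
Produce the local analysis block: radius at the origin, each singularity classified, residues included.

Radius of convergence at 0: 8/11.
At -12/7: a logarithmic branch point.
At 8/11: a logarithmic branch point.

Branch term (-1)*log(1 - k/(8/11)): its argument vanishes at k = 8/11, a logarithmic branch point, modulus 8/11.
Branch term (11/20)*log(1 - k/(-12/7)): its argument vanishes at k = -12/7, a logarithmic branch point, modulus 12/7.
The radius of convergence is the smallest modulus among the singular points: 8/11.
List the singular points by increasing real part (a conjugate pair: the negative imaginary part first).


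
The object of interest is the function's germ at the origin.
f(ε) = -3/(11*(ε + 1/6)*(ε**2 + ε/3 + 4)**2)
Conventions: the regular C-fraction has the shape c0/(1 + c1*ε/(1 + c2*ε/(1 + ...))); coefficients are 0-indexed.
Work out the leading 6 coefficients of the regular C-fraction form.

Taylor coefficients (expand at 0): a_0 = -9/88, a_1 = 111/176, a_2 = -5259/1408, a_3 = 94609/4224, a_4 = -27250853/202752, a_5 = 327012709/405504.
c0 = a_0 = -9/88. Peel one level at a time: if S = 1 + c*ε/S' with S'(0) = 1, then c is the ε-coefficient of S and S' = c*ε/(S - 1).
S_1 = c0/f = 1 + (37/6)*ε + (217/144)*ε^2 + ...; c1 = 37/6.
S_2 = c1*ε/(S_1 - 1) = 1 + (-217/888)*ε + (-347183/788544)*ε^2 + ...; c2 = -217/888.
S_3 = c2*ε/(S_2 - 1) = 1 + (-347183/192696)*ε + (187371/47089)*ε^2 + ...; c3 = -347183/192696.
S_4 = c3*ε/(S_3 - 1) = 1 + (166385448/75338711)*ε + (54973755216/120536035489)*ε^2 + ...; c4 = 166385448/75338711.
S_5 = c4*ε/(S_4 - 1) = 1 + (-1492655766/7228002877)*ε + ...; c5 = -1492655766/7228002877.

The regular C-fraction coefficients are [-9/88, 37/6, -217/888, -347183/192696, 166385448/75338711, -1492655766/7228002877].


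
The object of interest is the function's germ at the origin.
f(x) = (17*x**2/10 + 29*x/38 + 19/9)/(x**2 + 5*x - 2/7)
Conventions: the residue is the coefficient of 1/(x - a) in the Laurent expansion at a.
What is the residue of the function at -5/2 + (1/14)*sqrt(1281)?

The factor x**2 + 5*x - 2/7 splits as (x - a)(x - a') with a = -5/2 + (1/14)*sqrt(1281), a' = -5/2 - (1/14)*sqrt(1281). At the order-1 pole a set g(x) = (x - a)*f(x) = [17*x**2/10 + 29*x/38 + 19/9] / (x - a').
Simple pole: residue = g(a) at a = -5/2 + (1/14)*sqrt(1281), which is -147/38 + (262609/2190510)*sqrt(1281).

The residue is -147/38 + (262609/2190510)*sqrt(1281).


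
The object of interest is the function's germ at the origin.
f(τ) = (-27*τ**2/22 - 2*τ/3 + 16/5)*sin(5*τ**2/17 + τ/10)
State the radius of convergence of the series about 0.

The factor sin(5*τ**2/17 + τ/10) is entire and contributes no finite singular point.
The polynomial part has no poles.
No finite singular points: the Taylor series at 0 converges everywhere.

The radius of convergence is infinite.


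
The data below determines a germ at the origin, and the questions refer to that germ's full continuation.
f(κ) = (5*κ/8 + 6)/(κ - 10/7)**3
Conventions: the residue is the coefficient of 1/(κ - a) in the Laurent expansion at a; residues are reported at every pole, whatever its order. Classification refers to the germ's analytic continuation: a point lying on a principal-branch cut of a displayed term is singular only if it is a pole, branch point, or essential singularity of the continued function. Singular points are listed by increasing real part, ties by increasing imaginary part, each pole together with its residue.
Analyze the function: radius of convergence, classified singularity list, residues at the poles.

Denominator factor (κ - 10/7)^3: pole of order 3 at 10/7, modulus 10/7.
The radius of convergence is the smallest modulus among the singular points: 10/7.
At the order-3 pole 10/7 set g(κ) = (κ - (10/7))^3*f(κ) = 5*κ/8 + 6.
Order-3 pole: residue = g''(a)/2; g''(10/7) = 0, so the residue is 0.

Radius of convergence at 0: 10/7.
At 10/7: a pole of order 3; residue 0.


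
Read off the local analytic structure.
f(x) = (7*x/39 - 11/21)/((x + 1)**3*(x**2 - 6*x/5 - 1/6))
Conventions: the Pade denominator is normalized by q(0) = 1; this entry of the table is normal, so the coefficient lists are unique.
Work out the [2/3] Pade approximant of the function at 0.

The Pade approximant has numerator coefficients [22/7, -358374346224/328267902599, 504293868588/328267902599]; denominator coefficients [1, 183889440254/18036697945, 68680812041/3607339589, 24861563844/2576671135].

Taylor coefficients needed (expand at 0): a_0 = 22/7, a_1 = -15076/455, a_2 = 635886/2275, a_3 = -25584296/11375, a_4 = 1019711306/56875, a_5 = -5795801988/40625.
Write the denominator as Q(x) = 1 + q1*x + q2*x^2 + q3*x^3. Requiring Q*f - P = O(x^6) with deg P <= 2 kills the coefficients of x^3..x^5 in Q*f:
  x^3: a_3 + q1*a_2 + q2*a_1 + q3*a_0 = 0, i.e. -25584296/11375 + (635886/2275)*q1 + (-15076/455)*q2 + (22/7)*q3 = 0.
  x^4: a_4 + q1*a_3 + q2*a_2 + q3*a_1 = 0, i.e. 1019711306/56875 + (-25584296/11375)*q1 + (635886/2275)*q2 + (-15076/455)*q3 = 0.
  x^5: a_5 + q1*a_4 + q2*a_3 + q3*a_2 = 0, i.e. -5795801988/40625 + (1019711306/56875)*q1 + (-25584296/11375)*q2 + (635886/2275)*q3 = 0.
Solving this linear system: q1 = 183889440254/18036697945, q2 = 68680812041/3607339589, q3 = 24861563844/2576671135.
The numerator is Q*f truncated at degree 2: P0 = a_0 = 22/7; P1 = a_1 + q1*a_0 = -358374346224/328267902599; P2 = a_2 + q1*a_1 + q2*a_0 = 504293868588/328267902599.


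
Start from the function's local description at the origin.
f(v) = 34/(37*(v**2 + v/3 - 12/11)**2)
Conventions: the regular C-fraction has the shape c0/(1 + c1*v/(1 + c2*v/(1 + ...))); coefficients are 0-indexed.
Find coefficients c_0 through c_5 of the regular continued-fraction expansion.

The regular C-fraction coefficients are [2057/2664, -11/18, -205/72, 46777/14760, -1774872/9589285, -1560460/3882491].

Taylor coefficients (expand at 0): a_0 = 2057/2664, a_1 = 22627/47952, a_2 = 1878041/1150848, a_3 = 43059181/31072896, a_4 = 12408262141/4474497024, a_5 = 75042196603/26846982144.
c0 = a_0 = 2057/2664. Peel one level at a time: if S = 1 + c*v/S' with S'(0) = 1, then c is the v-coefficient of S and S' = c*v/(S - 1).
S_1 = c0/f = 1 + (-11/18)*v + (-2255/1296)*v^2 + ...; c1 = -11/18.
S_2 = c1*v/(S_1 - 1) = 1 + (-205/72)*v + (46777/5184)*v^2 + ...; c2 = -205/72.
S_3 = c2*v/(S_2 - 1) = 1 + (46777/14760)*v + (24651/42025)*v^2 + ...; c3 = 46777/14760.
S_4 = c3*v/(S_3 - 1) = 1 + (-1774872/9589285)*v + (-162775008/2188087729)*v^2 + ...; c4 = -1774872/9589285.
S_5 = c4*v/(S_4 - 1) = 1 + (-1560460/3882491)*v + ...; c5 = -1560460/3882491.


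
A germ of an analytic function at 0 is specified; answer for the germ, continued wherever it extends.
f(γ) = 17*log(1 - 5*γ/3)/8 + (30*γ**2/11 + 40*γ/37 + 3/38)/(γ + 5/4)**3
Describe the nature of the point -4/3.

Denominator factors: γ + 5/4 = -1/12 at γ = -4/3 — none vanishes.
Branch term log(1 - γ/(3/5)): argument at -4/3 is 29/9, nonzero, so -4/3 is not its branch point (a point on a principal cut is still regular for the continued germ).
So the germ continues analytically to -4/3.

The point is a regular point.


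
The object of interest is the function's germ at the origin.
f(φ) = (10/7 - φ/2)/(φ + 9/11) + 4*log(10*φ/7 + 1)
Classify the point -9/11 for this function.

The point is a pole of order 1.

The denominator factor φ + 9/11 vanishes at -9/11 and appears to the power 1; the numerator there equals 283/154, nonzero, and no other factor vanishes.
The branch terms are analytic at this point.
Hence a pole whose order is the multiplicity, 1.


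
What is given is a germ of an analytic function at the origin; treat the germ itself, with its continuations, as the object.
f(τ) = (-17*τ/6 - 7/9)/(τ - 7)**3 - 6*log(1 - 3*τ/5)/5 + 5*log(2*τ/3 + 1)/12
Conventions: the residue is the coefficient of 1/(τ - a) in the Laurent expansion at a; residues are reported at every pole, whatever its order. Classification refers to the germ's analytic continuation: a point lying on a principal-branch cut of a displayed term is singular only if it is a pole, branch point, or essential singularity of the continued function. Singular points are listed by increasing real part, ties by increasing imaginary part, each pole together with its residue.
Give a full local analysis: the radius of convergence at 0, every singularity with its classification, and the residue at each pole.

Denominator factor (τ - 7)^3: pole of order 3 at 7, modulus 7.
Branch term (-6/5)*log(1 - τ/(5/3)): its argument vanishes at τ = 5/3, a logarithmic branch point, modulus 5/3.
Branch term (5/12)*log(1 - τ/(-3/2)): its argument vanishes at τ = -3/2, a logarithmic branch point, modulus 3/2.
The radius of convergence is the smallest modulus among the singular points: 3/2.
The branch terms are analytic at 7 and contribute nothing to the residue; only the rational part matters.
At the order-3 pole 7 set g(τ) = (τ - (7))^3*(rational part) = -17*τ/6 - 7/9.
Order-3 pole: residue = g''(a)/2; g''(7) = 0, so the residue is 0.
List the singular points by increasing real part (a conjugate pair: the negative imaginary part first).

Radius of convergence at 0: 3/2.
At -3/2: a logarithmic branch point.
At 5/3: a logarithmic branch point.
At 7: a pole of order 3; residue 0.


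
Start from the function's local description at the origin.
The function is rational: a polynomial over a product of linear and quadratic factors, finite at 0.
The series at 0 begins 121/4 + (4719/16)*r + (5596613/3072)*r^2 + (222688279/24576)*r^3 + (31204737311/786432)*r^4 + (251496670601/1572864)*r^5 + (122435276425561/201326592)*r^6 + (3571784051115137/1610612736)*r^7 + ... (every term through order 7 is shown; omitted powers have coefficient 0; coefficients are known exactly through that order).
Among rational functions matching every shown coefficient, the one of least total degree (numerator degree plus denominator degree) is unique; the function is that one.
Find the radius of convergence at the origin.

The radius of convergence is 7/16 - (3/176)*sqrt(33).

No rational of total degree below 6 reproduces all 8 coefficients; solving the [2/4] Pade equations on them gives f(r) = (13*r**2/24 + r/8 + 1)/(r**2 - 7*r/8 + 2/11)**2, whose expansion matches every shown term.
Denominator factor (r**2 - 7*r/8 + 2/11)^2: discriminant 27/704, real irrational roots 7/16 + (3/176)*sqrt(33) and 7/16 - (3/176)*sqrt(33); poles of order 2, moduli 7/16 + (3/176)*sqrt(33) and 7/16 - (3/176)*sqrt(33).
The radius of convergence is the smallest modulus among the singular points: 7/16 - (3/176)*sqrt(33).


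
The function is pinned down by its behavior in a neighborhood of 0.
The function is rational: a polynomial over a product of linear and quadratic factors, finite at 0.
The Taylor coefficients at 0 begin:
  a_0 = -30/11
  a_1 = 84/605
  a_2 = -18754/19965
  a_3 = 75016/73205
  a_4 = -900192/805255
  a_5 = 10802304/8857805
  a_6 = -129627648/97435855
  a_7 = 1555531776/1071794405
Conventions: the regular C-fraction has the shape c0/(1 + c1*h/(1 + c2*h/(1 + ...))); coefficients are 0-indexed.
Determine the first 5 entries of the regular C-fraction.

Taylor coefficients (read off): a_0 = -30/11, a_1 = 84/605, a_2 = -18754/19965, a_3 = 75016/73205, a_4 = -900192/805255.
c0 = a_0 = -30/11. Peel one level at a time: if S = 1 + c*h/S' with S'(0) = 1, then c is the h-coefficient of S and S' = c*h/(S - 1).
S_1 = c0/f = 1 + (14/275)*h + (-21151/61875)*h^2 + ...; c1 = 14/275.
S_2 = c1*h/(S_1 - 1) = 1 + (21151/3150)*h + (609505/15876)*h^2 + ...; c2 = 21151/3150.
S_3 = c2*h/(S_2 - 1) = 1 + (-1172125/205002)*h + (5860625/23824161)*h^2 + ...; c3 = -1172125/205002.
S_4 = c3*h/(S_3 - 1) = 1 + (70/1627)*h + ...; c4 = 70/1627.

The regular C-fraction coefficients are [-30/11, 14/275, 21151/3150, -1172125/205002, 70/1627].


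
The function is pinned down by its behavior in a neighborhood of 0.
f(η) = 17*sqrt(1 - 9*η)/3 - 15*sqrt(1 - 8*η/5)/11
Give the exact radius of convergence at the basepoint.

The radius of convergence is 1/9.

Branch term (-15/11)*sqrt(1 - η/(5/8)): its argument vanishes at η = 5/8, a square-root branch point, modulus 5/8.
Branch term (17/3)*sqrt(1 - η/(1/9)): its argument vanishes at η = 1/9, a square-root branch point, modulus 1/9.
The radius of convergence is the smallest modulus among the singular points: 1/9.


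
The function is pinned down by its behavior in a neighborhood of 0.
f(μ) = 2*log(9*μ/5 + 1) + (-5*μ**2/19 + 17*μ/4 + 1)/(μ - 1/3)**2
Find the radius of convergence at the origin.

The radius of convergence is 1/3.

Denominator factor (μ - 1/3)^2: pole of order 2 at 1/3, modulus 1/3.
Branch term (2)*log(1 - μ/(-5/9)): its argument vanishes at μ = -5/9, a logarithmic branch point, modulus 5/9.
The radius of convergence is the smallest modulus among the singular points: 1/3.


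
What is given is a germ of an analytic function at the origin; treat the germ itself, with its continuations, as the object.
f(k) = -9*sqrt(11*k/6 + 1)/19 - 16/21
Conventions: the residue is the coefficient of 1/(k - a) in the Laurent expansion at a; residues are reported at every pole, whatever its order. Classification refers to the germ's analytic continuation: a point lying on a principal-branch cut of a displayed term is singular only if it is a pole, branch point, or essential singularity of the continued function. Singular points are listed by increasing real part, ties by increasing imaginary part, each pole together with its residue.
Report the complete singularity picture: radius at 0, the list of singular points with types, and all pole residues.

Branch term (-9/19)*sqrt(1 - k/(-6/11)): its argument vanishes at k = -6/11, a square-root branch point, modulus 6/11.
The radius of convergence is the smallest modulus among the singular points: 6/11.

Radius of convergence at 0: 6/11.
At -6/11: an algebraic (square-root) branch point.


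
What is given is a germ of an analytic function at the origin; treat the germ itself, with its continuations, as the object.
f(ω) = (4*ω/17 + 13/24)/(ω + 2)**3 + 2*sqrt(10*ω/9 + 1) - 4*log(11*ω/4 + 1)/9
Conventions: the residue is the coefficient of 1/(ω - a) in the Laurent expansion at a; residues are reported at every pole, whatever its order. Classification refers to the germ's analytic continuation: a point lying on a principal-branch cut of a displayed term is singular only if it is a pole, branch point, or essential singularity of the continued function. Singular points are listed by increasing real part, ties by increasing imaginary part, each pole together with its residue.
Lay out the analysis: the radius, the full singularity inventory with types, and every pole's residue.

Denominator factor (ω + 2)^3: pole of order 3 at -2, modulus 2.
Branch term (2)*sqrt(1 - ω/(-9/10)): its argument vanishes at ω = -9/10, a square-root branch point, modulus 9/10.
Branch term (-4/9)*log(1 - ω/(-4/11)): its argument vanishes at ω = -4/11, a logarithmic branch point, modulus 4/11.
The radius of convergence is the smallest modulus among the singular points: 4/11.
The branch terms are analytic at -2 and contribute nothing to the residue; only the rational part matters.
At the order-3 pole -2 set g(ω) = (ω - (-2))^3*(rational part) = 4*ω/17 + 13/24.
Order-3 pole: residue = g''(a)/2; g''(-2) = 0, so the residue is 0.
List the singular points by increasing real part (a conjugate pair: the negative imaginary part first).

Radius of convergence at 0: 4/11.
At -2: a pole of order 3; residue 0.
At -9/10: an algebraic (square-root) branch point.
At -4/11: a logarithmic branch point.


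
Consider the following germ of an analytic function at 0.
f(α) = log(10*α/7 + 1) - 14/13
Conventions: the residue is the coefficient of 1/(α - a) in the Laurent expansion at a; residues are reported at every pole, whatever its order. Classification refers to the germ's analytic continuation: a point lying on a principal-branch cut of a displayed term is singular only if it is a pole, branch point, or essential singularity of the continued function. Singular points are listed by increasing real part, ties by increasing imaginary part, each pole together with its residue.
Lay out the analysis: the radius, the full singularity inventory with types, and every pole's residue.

Branch term (1)*log(1 - α/(-7/10)): its argument vanishes at α = -7/10, a logarithmic branch point, modulus 7/10.
The radius of convergence is the smallest modulus among the singular points: 7/10.

Radius of convergence at 0: 7/10.
At -7/10: a logarithmic branch point.


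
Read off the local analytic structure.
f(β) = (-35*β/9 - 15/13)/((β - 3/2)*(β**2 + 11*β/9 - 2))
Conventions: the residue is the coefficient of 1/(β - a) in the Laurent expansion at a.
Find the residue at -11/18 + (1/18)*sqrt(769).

The factor β**2 + 11*β/9 - 2 splits as (β - a)(β - a') with a = -11/18 + (1/18)*sqrt(769), a' = -11/18 - (1/18)*sqrt(769). At the order-1 pole a set g(β) = (β - a)*f(β) = [(-35*β/9 - 15/13)/(β - 3/2)] / (β - a').
Simple pole: residue = g(a) at a = -11/18 + (1/18)*sqrt(769), which is 109/65 + (1867/49985)*sqrt(769).

The residue is 109/65 + (1867/49985)*sqrt(769).


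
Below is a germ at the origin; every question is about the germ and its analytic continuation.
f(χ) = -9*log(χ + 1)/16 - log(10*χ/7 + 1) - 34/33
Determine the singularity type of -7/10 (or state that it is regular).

The term (-1)*log(1 - χ/(-7/10)) has argument 1 - -7/10/(-7/10) = 0 at -7/10: a logarithmic (infinitely-sheeted) branch point; the remaining terms are analytic or single-valued there.

The point is a logarithmic branch point.


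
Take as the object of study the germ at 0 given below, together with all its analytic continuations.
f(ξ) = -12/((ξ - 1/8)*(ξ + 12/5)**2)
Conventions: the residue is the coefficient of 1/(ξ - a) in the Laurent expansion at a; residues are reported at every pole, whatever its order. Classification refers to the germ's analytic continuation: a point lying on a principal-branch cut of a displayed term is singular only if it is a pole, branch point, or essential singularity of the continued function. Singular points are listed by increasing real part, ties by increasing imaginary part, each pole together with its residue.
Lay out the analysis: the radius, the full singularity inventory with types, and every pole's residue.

Radius of convergence at 0: 1/8.
At -12/5: a pole of order 2; residue 19200/10201.
At 1/8: a pole of order 1; residue -19200/10201.

Denominator factor (ξ + 12/5)^2: pole of order 2 at -12/5, modulus 12/5.
Denominator factor (ξ - 1/8): pole of order 1 at 1/8, modulus 1/8.
The radius of convergence is the smallest modulus among the singular points: 1/8.
At the order-2 pole -12/5 set g(ξ) = (ξ - (-12/5))^2*f(ξ) = -12/(ξ - 1/8).
Order-2 pole: residue = g'(a); g'(-12/5) = 19200/10201, so the residue is 19200/10201.
At the order-1 pole 1/8 set g(ξ) = (ξ - (1/8))*f(ξ) = -12/(ξ + 12/5)**2.
Simple pole: residue = g(a) at a = 1/8, which is -19200/10201.
List the singular points by increasing real part (a conjugate pair: the negative imaginary part first).


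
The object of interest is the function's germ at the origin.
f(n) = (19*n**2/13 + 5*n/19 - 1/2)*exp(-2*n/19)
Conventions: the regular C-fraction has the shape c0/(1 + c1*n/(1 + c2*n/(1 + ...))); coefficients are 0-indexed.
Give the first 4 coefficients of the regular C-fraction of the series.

Taylor coefficients (expand at 0): a_0 = -1/2, a_1 = 6/19, a_2 = 6716/4693, a_3 = -40738/267501.
c0 = a_0 = -1/2. Peel one level at a time: if S = 1 + c*n/S' with S'(0) = 1, then c is the n-coefficient of S and S' = c*n/(S - 1).
S_1 = c0/f = 1 + (12/19)*n + (15304/4693)*n^2 + ...; c1 = 12/19.
S_2 = c1*n/(S_1 - 1) = 1 + (-3826/741)*n + (67491/3211)*n^2 + ...; c2 = -3826/741.
S_3 = c2*n/(S_2 - 1) = 1 + (202473/49738)*n + ...; c3 = 202473/49738.

The regular C-fraction coefficients are [-1/2, 12/19, -3826/741, 202473/49738].


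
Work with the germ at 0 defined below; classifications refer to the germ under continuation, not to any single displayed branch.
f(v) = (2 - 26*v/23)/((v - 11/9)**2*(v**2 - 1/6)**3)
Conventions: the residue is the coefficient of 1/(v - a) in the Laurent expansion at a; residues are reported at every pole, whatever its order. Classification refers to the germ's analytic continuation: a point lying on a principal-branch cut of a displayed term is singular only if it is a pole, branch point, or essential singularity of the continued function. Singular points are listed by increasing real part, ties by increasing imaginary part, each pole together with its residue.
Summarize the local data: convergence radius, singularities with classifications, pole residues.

Denominator factor (v**2 - 1/6)^3: discriminant 2/3, real irrational roots (1/6)*sqrt(6) and -(1/6)*sqrt(6); poles of order 3, moduli (1/6)*sqrt(6) and (1/6)*sqrt(6).
Denominator factor (v - 11/9)^2: pole of order 2 at 11/9, modulus 11/9.
The radius of convergence is the smallest modulus among the singular points: (1/6)*sqrt(6).
The factor v**2 - 1/6 splits as (v - a)(v - a') with a = -(1/6)*sqrt(6), a' = (1/6)*sqrt(6). At the order-3 pole a set g(v) = (v - a)^3*f(v) = [(2 - 26*v/23)/(v - 11/9)**2] / (v - a')^3.
Order-3 pole: residue = g''(a)/2; g''(-(1/6)*sqrt(6)) = 95599858608/49145264375 - (884372118462/49145264375)*sqrt(6), so the residue is 47799929304/49145264375 - (442186059231/49145264375)*sqrt(6).
The factor v**2 - 1/6 splits as (v - a)(v - a') with a = (1/6)*sqrt(6), a' = -(1/6)*sqrt(6). At the order-3 pole a set g(v) = (v - a)^3*f(v) = [(2 - 26*v/23)/(v - 11/9)**2] / (v - a')^3.
Order-3 pole: residue = g''(a)/2; g''((1/6)*sqrt(6)) = 95599858608/49145264375 + (884372118462/49145264375)*sqrt(6), so the residue is 47799929304/49145264375 + (442186059231/49145264375)*sqrt(6).
At the order-2 pole 11/9 set g(v) = (v - (11/9))^2*f(v) = (2 - 26*v/23)/(v**2 - 1/6)**3.
Order-2 pole: residue = g'(a); g'(11/9) = -95599858608/49145264375, so the residue is -95599858608/49145264375.
List the singular points by increasing real part (a conjugate pair: the negative imaginary part first).

Radius of convergence at 0: (1/6)*sqrt(6).
At -(1/6)*sqrt(6): a pole of order 3; residue 47799929304/49145264375 - (442186059231/49145264375)*sqrt(6).
At (1/6)*sqrt(6): a pole of order 3; residue 47799929304/49145264375 + (442186059231/49145264375)*sqrt(6).
At 11/9: a pole of order 2; residue -95599858608/49145264375.


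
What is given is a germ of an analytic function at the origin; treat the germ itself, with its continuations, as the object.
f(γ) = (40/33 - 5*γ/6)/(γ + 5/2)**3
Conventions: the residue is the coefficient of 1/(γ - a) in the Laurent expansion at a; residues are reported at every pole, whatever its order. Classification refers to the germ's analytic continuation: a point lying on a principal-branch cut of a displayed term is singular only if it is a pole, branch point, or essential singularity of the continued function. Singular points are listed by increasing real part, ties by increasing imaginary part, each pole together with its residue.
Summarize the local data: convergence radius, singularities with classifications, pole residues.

Radius of convergence at 0: 5/2.
At -5/2: a pole of order 3; residue 0.

Denominator factor (γ + 5/2)^3: pole of order 3 at -5/2, modulus 5/2.
The radius of convergence is the smallest modulus among the singular points: 5/2.
At the order-3 pole -5/2 set g(γ) = (γ - (-5/2))^3*f(γ) = 40/33 - 5*γ/6.
Order-3 pole: residue = g''(a)/2; g''(-5/2) = 0, so the residue is 0.


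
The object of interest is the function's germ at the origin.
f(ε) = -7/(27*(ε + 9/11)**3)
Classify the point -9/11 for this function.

The denominator factor ε + 9/11 vanishes at -9/11 and appears to the power 3; the numerator there equals -7/27, nonzero, and no other factor vanishes.
Hence a pole whose order is the multiplicity, 3.

The point is a pole of order 3.


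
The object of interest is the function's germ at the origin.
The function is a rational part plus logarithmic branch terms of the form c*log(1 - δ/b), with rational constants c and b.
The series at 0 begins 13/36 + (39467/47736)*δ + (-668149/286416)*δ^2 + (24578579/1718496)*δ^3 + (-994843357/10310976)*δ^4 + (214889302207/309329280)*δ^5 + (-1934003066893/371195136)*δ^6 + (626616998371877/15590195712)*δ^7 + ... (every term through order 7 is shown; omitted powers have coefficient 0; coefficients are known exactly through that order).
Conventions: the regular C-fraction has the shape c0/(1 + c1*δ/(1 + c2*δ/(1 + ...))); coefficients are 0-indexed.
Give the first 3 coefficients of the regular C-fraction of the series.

The regular C-fraction coefficients are [13/36, -39467/17238, 579539361/113388691].

Taylor coefficients (read off): a_0 = 13/36, a_1 = 39467/47736, a_2 = -668149/286416.
c0 = a_0 = 13/36. Peel one level at a time: if S = 1 + c*δ/S' with S'(0) = 1, then c is the δ-coefficient of S and S' = c*δ/(S - 1).
S_1 = c0/f = 1 + (-39467/17238)*δ + (193179787/16508258)*δ^2 + ...; c1 = -39467/17238.
S_2 = c1*δ/(S_1 - 1) = 1 + (579539361/113388691)*δ + ...; c2 = 579539361/113388691.


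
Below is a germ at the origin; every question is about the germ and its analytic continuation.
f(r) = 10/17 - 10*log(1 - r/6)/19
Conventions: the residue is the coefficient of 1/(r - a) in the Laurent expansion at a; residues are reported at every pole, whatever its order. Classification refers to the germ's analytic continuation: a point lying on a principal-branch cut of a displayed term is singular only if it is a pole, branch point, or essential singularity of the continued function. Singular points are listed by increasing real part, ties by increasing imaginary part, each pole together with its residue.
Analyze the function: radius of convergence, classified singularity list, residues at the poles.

Branch term (-10/19)*log(1 - r/(6)): its argument vanishes at r = 6, a logarithmic branch point, modulus 6.
The radius of convergence is the smallest modulus among the singular points: 6.

Radius of convergence at 0: 6.
At 6: a logarithmic branch point.


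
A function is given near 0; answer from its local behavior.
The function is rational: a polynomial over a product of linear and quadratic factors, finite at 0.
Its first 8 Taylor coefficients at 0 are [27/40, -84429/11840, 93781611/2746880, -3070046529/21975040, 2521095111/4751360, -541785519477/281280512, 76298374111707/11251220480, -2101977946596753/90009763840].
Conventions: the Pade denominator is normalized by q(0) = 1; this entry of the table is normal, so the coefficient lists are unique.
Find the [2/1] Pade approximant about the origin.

The Pade approximant has numerator coefficients [27/40, -2041629273/467329240, 67243411629/13552547960]; denominator coefficients [1, 10336857/2526104].

Taylor coefficients needed (read off): a_0 = 27/40, a_1 = -84429/11840, a_2 = 93781611/2746880, a_3 = -3070046529/21975040.
Write the denominator as Q(ν) = 1 + q1*ν. Requiring Q*f - P = O(ν^4) with deg P <= 2 kills the coefficients of ν^3..ν^3 in Q*f:
  ν^3: a_3 + q1*a_2 = 0, i.e. -3070046529/21975040 + (93781611/2746880)*q1 = 0.
Solving this linear system: q1 = 10336857/2526104.
The numerator is Q*f truncated at degree 2: P0 = a_0 = 27/40; P1 = a_1 + q1*a_0 = -2041629273/467329240; P2 = a_2 + q1*a_1 = 67243411629/13552547960.


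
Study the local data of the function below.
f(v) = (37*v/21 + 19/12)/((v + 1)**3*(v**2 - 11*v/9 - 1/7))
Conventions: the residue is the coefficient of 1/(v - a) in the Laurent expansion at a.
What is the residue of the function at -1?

At the order-3 pole -1 set g(v) = (v - (-1))^3*f(v) = (37*v/21 + 19/12)/(v**2 - 11*v/9 - 1/7).
Order-3 pole: residue = g''(a)/2; g''(-1) = 5162136/2248091, so the residue is 2581068/2248091.

The residue is 2581068/2248091.


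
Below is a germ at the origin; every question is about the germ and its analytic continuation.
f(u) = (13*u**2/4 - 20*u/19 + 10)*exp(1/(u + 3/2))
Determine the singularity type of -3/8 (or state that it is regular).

The point is a regular point.

There is no denominator, hence no pole anywhere.
The essential point of exp(1/(u - (-3/2))) is -3/2, not -3/8.
So the germ continues analytically to -3/8.


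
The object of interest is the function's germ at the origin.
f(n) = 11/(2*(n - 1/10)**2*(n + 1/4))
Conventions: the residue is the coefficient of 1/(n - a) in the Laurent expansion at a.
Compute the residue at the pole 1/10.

The residue is -2200/49.

At the order-2 pole 1/10 set g(n) = (n - (1/10))^2*f(n) = 11/(2*(n + 1/4)).
Order-2 pole: residue = g'(a); g'(1/10) = -2200/49, so the residue is -2200/49.


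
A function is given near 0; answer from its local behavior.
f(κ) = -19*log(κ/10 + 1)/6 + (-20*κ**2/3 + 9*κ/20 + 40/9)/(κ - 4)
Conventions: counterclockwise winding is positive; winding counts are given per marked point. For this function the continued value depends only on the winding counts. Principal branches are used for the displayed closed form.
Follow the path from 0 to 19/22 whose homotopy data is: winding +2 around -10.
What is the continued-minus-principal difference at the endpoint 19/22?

Continued minus principal equals -(38/3)*pi*i.

The rational part is single-valued and drops out of the difference; each branch term changes only by its own monodromy.
(-19/6)*log(1 - κ/(-10)): each positive loop around -10 adds 2*pi*i to the log, so winding +2 contributes (-19/6)*(2)*2*pi*i = -(38/3)*pi*i.
Summing the contributions at κ = 19/22 gives -(38/3)*pi*i.


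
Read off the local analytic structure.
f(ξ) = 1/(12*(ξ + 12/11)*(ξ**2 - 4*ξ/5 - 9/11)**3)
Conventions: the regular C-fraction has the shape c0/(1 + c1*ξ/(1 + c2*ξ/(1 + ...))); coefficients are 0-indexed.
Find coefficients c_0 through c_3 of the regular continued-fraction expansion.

The regular C-fraction coefficients are [-14641/104976, 77/20, -464/945, 610483/146160].

Taylor coefficients (expand at 0): a_0 = -14641/104976, a_1 = 1127357/2099520, a_2 = -2044864547/1133740800, a_3 = 24279243505/4897760256.
c0 = a_0 = -14641/104976. Peel one level at a time: if S = 1 + c*ξ/S' with S'(0) = 1, then c is the ξ-coefficient of S and S' = c*ξ/(S - 1).
S_1 = c0/f = 1 + (77/20)*ξ + (1276/675)*ξ^2 + ...; c1 = 77/20.
S_2 = c1*ξ/(S_1 - 1) = 1 + (-464/945)*ξ + (610483/297675)*ξ^2 + ...; c2 = -464/945.
S_3 = c2*ξ/(S_2 - 1) = 1 + (610483/146160)*ξ + ...; c3 = 610483/146160.


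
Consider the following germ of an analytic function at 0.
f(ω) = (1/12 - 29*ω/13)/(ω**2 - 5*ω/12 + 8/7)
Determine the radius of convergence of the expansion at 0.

The radius of convergence is (2/7)*sqrt(14).

Denominator factor (ω**2 - 5*ω/12 + 8/7): discriminant -4433/1008, complex-conjugate roots (5/24) + ((1/168)*sqrt(31031))*i and (5/24) - ((1/168)*sqrt(31031))*i; poles of order 1, moduli (2/7)*sqrt(14) and (2/7)*sqrt(14).
The radius of convergence is the smallest modulus among the singular points: (2/7)*sqrt(14).


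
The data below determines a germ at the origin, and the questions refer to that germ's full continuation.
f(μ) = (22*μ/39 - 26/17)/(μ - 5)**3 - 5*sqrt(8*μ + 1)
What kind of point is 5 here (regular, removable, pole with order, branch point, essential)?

The point is a pole of order 3.

The denominator factor μ - 5 vanishes at 5 and appears to the power 3; the numerator there equals 856/663, nonzero, and no other factor vanishes.
The branch terms are analytic at this point.
Hence a pole whose order is the multiplicity, 3.


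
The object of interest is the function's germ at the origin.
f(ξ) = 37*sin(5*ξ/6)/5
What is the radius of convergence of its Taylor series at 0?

The factor sin(5*ξ/6) is entire and contributes no finite singular point.
The polynomial part has no poles.
No finite singular points: the Taylor series at 0 converges everywhere.

The radius of convergence is infinite.


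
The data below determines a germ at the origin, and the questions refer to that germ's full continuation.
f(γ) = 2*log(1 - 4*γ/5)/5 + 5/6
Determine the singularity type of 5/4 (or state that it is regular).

The point is a logarithmic branch point.

The term (2/5)*log(1 - γ/(5/4)) has argument 1 - 5/4/(5/4) = 0 at 5/4: a logarithmic (infinitely-sheeted) branch point; the remaining terms are analytic or single-valued there.


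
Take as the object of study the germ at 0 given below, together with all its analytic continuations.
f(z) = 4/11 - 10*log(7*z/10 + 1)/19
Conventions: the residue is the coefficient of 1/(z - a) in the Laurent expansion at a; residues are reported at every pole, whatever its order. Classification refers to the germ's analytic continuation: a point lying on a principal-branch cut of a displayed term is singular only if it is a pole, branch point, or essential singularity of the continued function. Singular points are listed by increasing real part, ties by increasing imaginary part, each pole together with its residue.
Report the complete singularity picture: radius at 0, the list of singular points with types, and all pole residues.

Branch term (-10/19)*log(1 - z/(-10/7)): its argument vanishes at z = -10/7, a logarithmic branch point, modulus 10/7.
The radius of convergence is the smallest modulus among the singular points: 10/7.

Radius of convergence at 0: 10/7.
At -10/7: a logarithmic branch point.


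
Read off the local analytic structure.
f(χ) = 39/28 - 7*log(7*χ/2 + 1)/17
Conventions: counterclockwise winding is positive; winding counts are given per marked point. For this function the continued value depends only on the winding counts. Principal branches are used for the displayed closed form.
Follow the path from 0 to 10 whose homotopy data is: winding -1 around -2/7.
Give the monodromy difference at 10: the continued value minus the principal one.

Continued minus principal equals (14/17)*pi*i.

The rational part is single-valued and drops out of the difference; each branch term changes only by its own monodromy.
(-7/17)*log(1 - χ/(-2/7)): each positive loop around -2/7 adds 2*pi*i to the log, so winding -1 contributes (-7/17)*(-1)*2*pi*i = (14/17)*pi*i.
Summing the contributions at χ = 10 gives (14/17)*pi*i.


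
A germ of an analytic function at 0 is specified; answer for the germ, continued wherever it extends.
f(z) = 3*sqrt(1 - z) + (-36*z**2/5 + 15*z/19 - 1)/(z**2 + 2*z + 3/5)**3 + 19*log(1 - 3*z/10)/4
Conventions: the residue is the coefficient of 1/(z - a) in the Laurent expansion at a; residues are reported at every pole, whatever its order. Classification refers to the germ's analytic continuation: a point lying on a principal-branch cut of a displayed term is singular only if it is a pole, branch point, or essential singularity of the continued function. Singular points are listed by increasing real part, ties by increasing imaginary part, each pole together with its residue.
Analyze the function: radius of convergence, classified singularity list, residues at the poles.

Radius of convergence at 0: 1 - (1/5)*sqrt(10).
At -1 - (1/5)*sqrt(10): a pole of order 3; residue (5721/1216)*sqrt(10).
At -1 + (1/5)*sqrt(10): a pole of order 3; residue -(5721/1216)*sqrt(10).
At 1: an algebraic (square-root) branch point.
At 10/3: a logarithmic branch point.

Denominator factor (z**2 + 2*z + 3/5)^3: discriminant 8/5, real irrational roots -1 + (1/5)*sqrt(10) and -1 - (1/5)*sqrt(10); poles of order 3, moduli 1 - (1/5)*sqrt(10) and 1 + (1/5)*sqrt(10).
Branch term (19/4)*log(1 - z/(10/3)): its argument vanishes at z = 10/3, a logarithmic branch point, modulus 10/3.
Branch term (3)*sqrt(1 - z/(1)): its argument vanishes at z = 1, a square-root branch point, modulus 1.
The radius of convergence is the smallest modulus among the singular points: 1 - (1/5)*sqrt(10).
The branch terms are analytic at -1 - (1/5)*sqrt(10) and contribute nothing to the residue; only the rational part matters.
The factor z**2 + 2*z + 3/5 splits as (z - a)(z - a') with a = -1 - (1/5)*sqrt(10), a' = -1 + (1/5)*sqrt(10). At the order-3 pole a set g(z) = (z - a)^3*(rational part) = [-36*z**2/5 + 15*z/19 - 1] / (z - a')^3.
Order-3 pole: residue = g''(a)/2; g''(-1 - (1/5)*sqrt(10)) = (5721/608)*sqrt(10), so the residue is (5721/1216)*sqrt(10).
The branch terms are analytic at -1 + (1/5)*sqrt(10) and contribute nothing to the residue; only the rational part matters.
The factor z**2 + 2*z + 3/5 splits as (z - a)(z - a') with a = -1 + (1/5)*sqrt(10), a' = -1 - (1/5)*sqrt(10). At the order-3 pole a set g(z) = (z - a)^3*(rational part) = [-36*z**2/5 + 15*z/19 - 1] / (z - a')^3.
Order-3 pole: residue = g''(a)/2; g''(-1 + (1/5)*sqrt(10)) = -(5721/608)*sqrt(10), so the residue is -(5721/1216)*sqrt(10).
List the singular points by increasing real part (a conjugate pair: the negative imaginary part first).
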